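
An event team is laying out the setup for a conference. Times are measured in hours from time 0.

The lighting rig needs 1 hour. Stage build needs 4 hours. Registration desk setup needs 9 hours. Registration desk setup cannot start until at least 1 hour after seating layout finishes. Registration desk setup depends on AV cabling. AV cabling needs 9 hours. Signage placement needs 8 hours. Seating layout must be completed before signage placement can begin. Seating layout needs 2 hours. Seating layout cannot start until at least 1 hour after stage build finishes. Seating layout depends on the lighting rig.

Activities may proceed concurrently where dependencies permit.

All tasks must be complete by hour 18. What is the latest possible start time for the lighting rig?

To finish by hour 18, registration desk setup (duration 9) must start no later than hour 9.
Nothing follows signage placement; the deadline of hour 18 is its only limit. It must start by 18 − 8 = hour 10.
Seating layout has several dependents: registration desk setup (must start by hour 9, minus 1-hour gap → hour 8); signage placement (must start by hour 10). The earliest of those limits is hour 8, so seating layout must start by 8 − 2 = hour 6.
The lighting rig must finish before seating layout (must start by hour 6). With a 1-hour duration, the lighting rig must start by 6 − 1 = hour 5.

5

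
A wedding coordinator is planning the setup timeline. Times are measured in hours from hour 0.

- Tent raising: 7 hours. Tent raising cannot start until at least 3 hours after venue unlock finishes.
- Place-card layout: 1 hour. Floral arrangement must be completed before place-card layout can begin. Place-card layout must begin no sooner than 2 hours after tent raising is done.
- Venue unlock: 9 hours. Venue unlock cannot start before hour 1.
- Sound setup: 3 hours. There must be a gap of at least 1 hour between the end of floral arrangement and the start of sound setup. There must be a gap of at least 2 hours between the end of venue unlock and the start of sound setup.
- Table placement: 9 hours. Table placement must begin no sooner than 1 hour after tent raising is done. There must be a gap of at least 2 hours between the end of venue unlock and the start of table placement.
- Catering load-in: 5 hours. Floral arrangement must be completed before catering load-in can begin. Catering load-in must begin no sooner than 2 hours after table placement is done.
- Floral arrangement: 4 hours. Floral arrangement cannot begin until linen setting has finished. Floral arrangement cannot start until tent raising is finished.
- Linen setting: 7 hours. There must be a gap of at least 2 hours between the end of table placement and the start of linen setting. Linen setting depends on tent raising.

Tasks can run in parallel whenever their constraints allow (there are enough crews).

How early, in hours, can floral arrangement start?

Venue unlock waits on its own release at hour 1, so it starts at hour 1 and finishes at 1 + 9 = hour 10.
Tent raising waits on venue unlock (finishes hour 10, plus 3-hour gap → hour 13), so it starts at hour 13 and finishes at 13 + 7 = hour 20.
For table placement: tent raising (finishes hour 20, plus 1-hour gap → hour 21); venue unlock (finishes hour 10, plus 2-hour gap → hour 12). Taking the maximum gives a start of hour 21, and it finishes at 21 + 9 = hour 30.
Linen setting cannot start until table placement (finishes hour 30, plus 2-hour gap → hour 32); tent raising (finishes hour 20). The controlling bound is hour 32, so linen setting finishes at 32 + 7 = hour 39.
Floral arrangement waits on linen setting (finishes hour 39); tent raising (finishes hour 20). The latest of these is hour 39, which is the earliest floral arrangement can start.

39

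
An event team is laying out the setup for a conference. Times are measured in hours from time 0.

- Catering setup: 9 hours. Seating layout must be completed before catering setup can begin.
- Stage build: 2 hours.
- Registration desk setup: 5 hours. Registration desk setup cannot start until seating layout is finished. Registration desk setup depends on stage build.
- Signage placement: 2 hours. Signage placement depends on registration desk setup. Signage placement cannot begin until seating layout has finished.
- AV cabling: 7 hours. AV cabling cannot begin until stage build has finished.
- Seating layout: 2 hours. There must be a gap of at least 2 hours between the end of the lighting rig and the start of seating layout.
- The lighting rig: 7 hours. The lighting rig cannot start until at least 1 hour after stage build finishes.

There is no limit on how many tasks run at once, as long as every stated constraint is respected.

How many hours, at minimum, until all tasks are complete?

Nothing blocks stage build, so it runs from hour 0 to hour 2.
AV cabling cannot begin until stage build (finishes hour 2). It runs from hour 2 to 2 + 7 = hour 9.
After stage build (finishes hour 2, plus 1-hour gap → hour 3), the lighting rig can start at hour 3 and finishes at hour 10.
After the lighting rig (finishes hour 10, plus 2-hour gap → hour 12), seating layout can start at hour 12 and finishes at hour 14.
Catering setup cannot begin until seating layout (finishes hour 14). It runs from hour 14 to 14 + 9 = hour 23.
Registration desk setup needs all of seating layout (finishes hour 14); stage build (finishes hour 2). That puts its earliest start at hour 14; it finishes at 14 + 5 = hour 19.
For signage placement: registration desk setup (finishes hour 19); seating layout (finishes hour 14). Taking the maximum gives a start of hour 19, and it finishes at 19 + 2 = hour 21.
All tasks are finished once the last one completes. Finish times: Stage build at 2, The lighting rig at 10, AV cabling at 9, Seating layout at 14, Registration desk setup at 19, Signage placement at 21, Catering setup at 23. The latest is hour 23.

23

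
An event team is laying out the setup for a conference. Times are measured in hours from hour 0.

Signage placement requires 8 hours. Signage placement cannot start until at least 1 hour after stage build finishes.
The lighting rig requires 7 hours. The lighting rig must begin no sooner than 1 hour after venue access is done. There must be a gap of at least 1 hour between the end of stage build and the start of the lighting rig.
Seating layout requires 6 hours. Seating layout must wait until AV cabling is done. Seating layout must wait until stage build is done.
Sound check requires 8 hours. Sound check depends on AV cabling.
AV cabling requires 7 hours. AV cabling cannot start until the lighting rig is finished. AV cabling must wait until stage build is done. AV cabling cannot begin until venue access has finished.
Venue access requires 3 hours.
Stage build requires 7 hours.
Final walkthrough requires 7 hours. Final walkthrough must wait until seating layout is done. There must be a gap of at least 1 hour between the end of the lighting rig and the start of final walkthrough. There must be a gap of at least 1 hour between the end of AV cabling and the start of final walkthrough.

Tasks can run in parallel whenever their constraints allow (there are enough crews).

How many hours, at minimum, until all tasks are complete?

Stage build has no prerequisites, so it starts at hour 0 and finishes at hour 7.
Signage placement cannot begin until stage build (finishes hour 7, plus 1-hour gap → hour 8). It runs from hour 8 to 8 + 8 = hour 16.
Venue access has no prerequisites, so it starts at hour 0 and finishes at hour 3.
The lighting rig cannot start until venue access (finishes hour 3, plus 1-hour gap → hour 4); stage build (finishes hour 7, plus 1-hour gap → hour 8). The controlling bound is hour 8, so the lighting rig finishes at 8 + 7 = hour 15.
AV cabling needs all of the lighting rig (finishes hour 15); stage build (finishes hour 7); venue access (finishes hour 3). That puts its earliest start at hour 15; it finishes at 15 + 7 = hour 22.
Sound check waits on AV cabling (finishes hour 22), so it starts at hour 22 and finishes at 22 + 8 = hour 30.
Seating layout has to wait for AV cabling (finishes hour 22); stage build (finishes hour 7). The latest of these is hour 22, so seating layout runs hour 22 to 22 + 6 = hour 28.
Final walkthrough has to wait for seating layout (finishes hour 28); the lighting rig (finishes hour 15, plus 1-hour gap → hour 16); AV cabling (finishes hour 22, plus 1-hour gap → hour 23). The latest of these is hour 28, so final walkthrough runs hour 28 to 28 + 7 = hour 35.
All tasks are finished once the last one completes. Finish times: Venue access at 3, Stage build at 7, The lighting rig at 15, AV cabling at 22, Seating layout at 28, Signage placement at 16, Sound check at 30, Final walkthrough at 35. The latest is hour 35.

35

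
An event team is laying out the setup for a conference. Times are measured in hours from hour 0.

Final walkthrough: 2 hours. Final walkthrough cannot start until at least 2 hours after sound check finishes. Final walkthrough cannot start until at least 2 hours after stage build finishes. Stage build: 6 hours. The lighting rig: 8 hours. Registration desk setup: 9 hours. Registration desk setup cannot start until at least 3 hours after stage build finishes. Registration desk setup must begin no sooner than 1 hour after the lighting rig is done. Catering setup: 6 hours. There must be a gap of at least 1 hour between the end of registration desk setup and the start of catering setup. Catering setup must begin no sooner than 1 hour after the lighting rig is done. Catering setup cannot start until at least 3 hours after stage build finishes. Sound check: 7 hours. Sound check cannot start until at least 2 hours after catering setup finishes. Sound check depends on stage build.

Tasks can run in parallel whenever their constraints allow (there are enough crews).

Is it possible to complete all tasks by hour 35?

No

The lighting rig has no prerequisites, so it starts at hour 0 and finishes at hour 8.
Stage build has no prerequisites, so it starts at hour 0 and finishes at hour 6.
Registration desk setup has to wait for stage build (finishes hour 6, plus 3-hour gap → hour 9); the lighting rig (finishes hour 8, plus 1-hour gap → hour 9). The latest of these is hour 9, so registration desk setup runs hour 9 to 9 + 9 = hour 18.
Catering setup needs all of registration desk setup (finishes hour 18, plus 1-hour gap → hour 19); the lighting rig (finishes hour 8, plus 1-hour gap → hour 9); stage build (finishes hour 6, plus 3-hour gap → hour 9). That puts its earliest start at hour 19; it finishes at 19 + 6 = hour 25.
For sound check: catering setup (finishes hour 25, plus 2-hour gap → hour 27); stage build (finishes hour 6). Taking the maximum gives a start of hour 27, and it finishes at 27 + 7 = hour 34.
Final walkthrough cannot start until sound check (finishes hour 34, plus 2-hour gap → hour 36); stage build (finishes hour 6, plus 2-hour gap → hour 8). The controlling bound is hour 36, so final walkthrough finishes at 36 + 2 = hour 38.
The earliest everything can be done is hour 38, which is after the deadline of 35, so it is not possible.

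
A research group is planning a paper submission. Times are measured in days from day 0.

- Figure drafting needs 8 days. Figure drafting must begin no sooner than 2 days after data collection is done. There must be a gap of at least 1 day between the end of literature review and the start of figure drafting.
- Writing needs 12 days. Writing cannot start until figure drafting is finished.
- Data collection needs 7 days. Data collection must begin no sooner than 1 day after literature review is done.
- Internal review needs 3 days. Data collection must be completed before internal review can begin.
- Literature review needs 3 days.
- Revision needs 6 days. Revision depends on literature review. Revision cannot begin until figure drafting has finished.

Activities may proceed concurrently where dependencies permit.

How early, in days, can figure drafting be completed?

Literature review has no prerequisites, so it starts at day 0 and finishes at day 3.
Data collection waits on literature review (finishes day 3, plus 1-day gap → day 4), so it starts at day 4 and finishes at 4 + 7 = day 11.
Figure drafting cannot start until data collection (finishes day 11, plus 2-day gap → day 13); literature review (finishes day 3, plus 1-day gap → day 4). The controlling bound is day 13, so figure drafting finishes at 13 + 8 = day 21.

21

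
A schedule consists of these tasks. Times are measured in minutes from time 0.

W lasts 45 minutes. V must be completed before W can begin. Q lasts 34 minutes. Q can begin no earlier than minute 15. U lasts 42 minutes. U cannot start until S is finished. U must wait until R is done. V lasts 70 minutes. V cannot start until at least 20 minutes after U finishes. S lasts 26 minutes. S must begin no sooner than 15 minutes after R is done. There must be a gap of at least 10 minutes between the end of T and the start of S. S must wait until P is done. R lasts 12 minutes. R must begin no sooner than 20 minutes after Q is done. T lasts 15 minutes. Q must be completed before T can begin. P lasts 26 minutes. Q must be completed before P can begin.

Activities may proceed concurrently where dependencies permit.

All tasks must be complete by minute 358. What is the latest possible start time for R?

128

Nothing follows W; the deadline of minute 358 is its only limit. It must start by 358 − 45 = minute 313.
V must finish before W (must start by minute 313). With a 70-minute duration, V must start by 313 − 70 = minute 243.
U has to be done before V (must start by minute 243, minus 20-minute gap → minute 223). That means finishing by minute 223, i.e. starting by 223 − 42 = minute 181.
S has to be done before U (must start by minute 181). That means finishing by minute 181, i.e. starting by 181 − 26 = minute 155.
R feeds S (must start by minute 155, minus 15-minute gap → minute 140); U (must start by minute 181). Taking the minimum, R must finish by minute 140 and start by 140 − 12 = minute 128.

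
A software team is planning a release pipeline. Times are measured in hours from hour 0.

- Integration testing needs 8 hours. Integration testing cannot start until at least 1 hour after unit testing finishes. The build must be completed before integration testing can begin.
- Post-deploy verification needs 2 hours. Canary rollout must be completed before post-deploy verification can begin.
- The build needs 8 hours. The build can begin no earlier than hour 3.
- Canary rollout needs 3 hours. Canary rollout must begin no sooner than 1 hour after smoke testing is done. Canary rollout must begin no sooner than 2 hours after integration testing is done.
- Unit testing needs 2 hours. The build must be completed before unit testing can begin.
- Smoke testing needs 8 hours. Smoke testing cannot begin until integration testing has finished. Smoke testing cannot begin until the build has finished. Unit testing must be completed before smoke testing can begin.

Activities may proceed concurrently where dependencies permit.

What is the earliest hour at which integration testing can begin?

14

After its own release at hour 3, the build can start at hour 3 and finishes at hour 11.
Unit testing waits on the build (finishes hour 11), so it starts at hour 11 and finishes at 11 + 2 = hour 13.
Integration testing waits on unit testing (finishes hour 13, plus 1-hour gap → hour 14); the build (finishes hour 11). The latest of these is hour 14, which is the earliest integration testing can start.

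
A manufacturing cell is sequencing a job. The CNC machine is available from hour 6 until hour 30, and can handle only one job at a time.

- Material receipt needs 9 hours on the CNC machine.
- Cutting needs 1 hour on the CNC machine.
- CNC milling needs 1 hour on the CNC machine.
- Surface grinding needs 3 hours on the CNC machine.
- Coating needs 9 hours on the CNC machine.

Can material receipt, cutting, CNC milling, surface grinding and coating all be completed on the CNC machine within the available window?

The CNC machine window is 30 − 6 = 24 hours.
Running back to back, the jobs need 9 + 1 + 1 + 3 + 9 = 23 hours on the CNC machine.
Since 23 ≤ 24, they fit within the window.

Yes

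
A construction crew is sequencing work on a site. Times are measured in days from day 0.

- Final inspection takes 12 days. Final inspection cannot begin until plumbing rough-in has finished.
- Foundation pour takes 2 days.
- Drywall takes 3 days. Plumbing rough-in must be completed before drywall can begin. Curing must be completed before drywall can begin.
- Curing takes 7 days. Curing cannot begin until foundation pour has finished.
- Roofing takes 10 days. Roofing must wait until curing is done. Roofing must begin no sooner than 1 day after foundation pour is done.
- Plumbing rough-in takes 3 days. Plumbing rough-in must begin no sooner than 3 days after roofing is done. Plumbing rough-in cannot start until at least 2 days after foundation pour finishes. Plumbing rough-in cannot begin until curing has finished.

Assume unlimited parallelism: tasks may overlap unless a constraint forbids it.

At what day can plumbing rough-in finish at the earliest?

25

Foundation pour has no prerequisites, so it starts at day 0 and finishes at day 2.
Curing waits on foundation pour (finishes day 2), so it starts at day 2 and finishes at 2 + 7 = day 9.
Roofing cannot start until curing (finishes day 9); foundation pour (finishes day 2, plus 1-day gap → day 3). The controlling bound is day 9, so roofing finishes at 9 + 10 = day 19.
For plumbing rough-in: roofing (finishes day 19, plus 3-day gap → day 22); foundation pour (finishes day 2, plus 2-day gap → day 4); curing (finishes day 9). Taking the maximum gives a start of day 22, and it finishes at 22 + 3 = day 25.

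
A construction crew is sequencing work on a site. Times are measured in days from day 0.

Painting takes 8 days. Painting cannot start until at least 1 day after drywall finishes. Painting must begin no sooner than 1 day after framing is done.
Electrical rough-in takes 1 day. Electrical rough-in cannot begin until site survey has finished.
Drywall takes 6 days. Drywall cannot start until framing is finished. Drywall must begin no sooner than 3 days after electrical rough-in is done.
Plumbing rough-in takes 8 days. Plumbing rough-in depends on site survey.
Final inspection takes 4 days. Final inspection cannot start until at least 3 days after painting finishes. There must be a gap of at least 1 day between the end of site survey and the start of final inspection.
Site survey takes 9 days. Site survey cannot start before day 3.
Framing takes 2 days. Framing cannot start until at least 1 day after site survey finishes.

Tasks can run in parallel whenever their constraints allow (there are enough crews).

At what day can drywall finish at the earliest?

22

Site survey waits on its own release at day 3, so it starts at day 3 and finishes at 3 + 9 = day 12.
After site survey (finishes day 12), electrical rough-in can start at day 12 and finishes at day 13.
Framing waits on site survey (finishes day 12, plus 1-day gap → day 13), so it starts at day 13 and finishes at 13 + 2 = day 15.
Drywall needs all of framing (finishes day 15); electrical rough-in (finishes day 13, plus 3-day gap → day 16). That puts its earliest start at day 16; it finishes at 16 + 6 = day 22.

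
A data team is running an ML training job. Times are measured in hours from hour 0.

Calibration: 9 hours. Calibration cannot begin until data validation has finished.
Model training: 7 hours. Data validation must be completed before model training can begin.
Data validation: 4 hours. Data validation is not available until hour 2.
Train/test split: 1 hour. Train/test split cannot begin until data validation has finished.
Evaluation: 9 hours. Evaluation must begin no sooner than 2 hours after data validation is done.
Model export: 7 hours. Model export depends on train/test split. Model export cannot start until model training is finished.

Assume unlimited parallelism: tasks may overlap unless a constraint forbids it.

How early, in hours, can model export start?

After its own release at hour 2, data validation can start at hour 2 and finishes at hour 6.
Model training waits on data validation (finishes hour 6), so it starts at hour 6 and finishes at 6 + 7 = hour 13.
Train/test split cannot begin until data validation (finishes hour 6). It runs from hour 6 to 6 + 1 = hour 7.
Model export waits on train/test split (finishes hour 7); model training (finishes hour 13). The latest of these is hour 13, which is the earliest model export can start.

13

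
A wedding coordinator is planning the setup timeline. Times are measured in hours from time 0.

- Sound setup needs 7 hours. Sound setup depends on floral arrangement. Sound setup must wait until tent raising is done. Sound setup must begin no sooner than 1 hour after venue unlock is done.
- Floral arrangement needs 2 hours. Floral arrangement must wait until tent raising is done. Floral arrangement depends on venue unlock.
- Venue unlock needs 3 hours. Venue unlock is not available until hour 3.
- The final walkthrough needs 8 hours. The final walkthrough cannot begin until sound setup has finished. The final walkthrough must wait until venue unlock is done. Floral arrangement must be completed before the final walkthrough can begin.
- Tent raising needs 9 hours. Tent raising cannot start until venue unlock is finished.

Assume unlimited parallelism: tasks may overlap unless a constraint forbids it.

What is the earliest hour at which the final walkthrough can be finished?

32

Venue unlock cannot begin until its own release at hour 3. It runs from hour 3 to 3 + 3 = hour 6.
Tent raising waits on venue unlock (finishes hour 6), so it starts at hour 6 and finishes at 6 + 9 = hour 15.
Floral arrangement needs all of tent raising (finishes hour 15); venue unlock (finishes hour 6). That puts its earliest start at hour 15; it finishes at 15 + 2 = hour 17.
For sound setup: floral arrangement (finishes hour 17); tent raising (finishes hour 15); venue unlock (finishes hour 6, plus 1-hour gap → hour 7). Taking the maximum gives a start of hour 17, and it finishes at 17 + 7 = hour 24.
The final walkthrough needs all of sound setup (finishes hour 24); venue unlock (finishes hour 6); floral arrangement (finishes hour 17). That puts its earliest start at hour 24; it finishes at 24 + 8 = hour 32.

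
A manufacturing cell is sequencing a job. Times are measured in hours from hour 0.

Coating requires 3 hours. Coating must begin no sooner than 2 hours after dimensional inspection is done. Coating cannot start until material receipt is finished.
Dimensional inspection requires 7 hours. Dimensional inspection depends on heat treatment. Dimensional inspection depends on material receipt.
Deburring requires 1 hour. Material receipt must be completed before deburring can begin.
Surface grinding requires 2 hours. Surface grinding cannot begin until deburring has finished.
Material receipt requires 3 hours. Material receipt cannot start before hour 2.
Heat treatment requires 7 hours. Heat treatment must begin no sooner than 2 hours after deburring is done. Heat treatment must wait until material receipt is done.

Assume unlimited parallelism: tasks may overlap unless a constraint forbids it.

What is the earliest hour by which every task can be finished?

27

Material receipt waits on its own release at hour 2, so it starts at hour 2 and finishes at 2 + 3 = hour 5.
After material receipt (finishes hour 5), deburring can start at hour 5 and finishes at hour 6.
Surface grinding cannot begin until deburring (finishes hour 6). It runs from hour 6 to 6 + 2 = hour 8.
Heat treatment cannot start until deburring (finishes hour 6, plus 2-hour gap → hour 8); material receipt (finishes hour 5). The controlling bound is hour 8, so heat treatment finishes at 8 + 7 = hour 15.
Dimensional inspection has to wait for heat treatment (finishes hour 15); material receipt (finishes hour 5). The latest of these is hour 15, so dimensional inspection runs hour 15 to 15 + 7 = hour 22.
For coating: dimensional inspection (finishes hour 22, plus 2-hour gap → hour 24); material receipt (finishes hour 5). Taking the maximum gives a start of hour 24, and it finishes at 24 + 3 = hour 27.
All tasks are finished once the last one completes. Finish times: Material receipt at 5, Deburring at 6, Heat treatment at 15, Surface grinding at 8, Dimensional inspection at 22, Coating at 27. The latest is hour 27.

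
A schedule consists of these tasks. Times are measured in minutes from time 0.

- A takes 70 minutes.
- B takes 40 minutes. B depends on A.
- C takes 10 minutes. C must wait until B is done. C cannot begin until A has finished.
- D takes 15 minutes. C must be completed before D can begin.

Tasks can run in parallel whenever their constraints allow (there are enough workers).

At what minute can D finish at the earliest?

Nothing blocks A, so it runs from minute 0 to minute 70.
B cannot begin until A (finishes minute 70). It runs from minute 70 to 70 + 40 = minute 110.
C needs all of B (finishes minute 110); A (finishes minute 70). That puts its earliest start at minute 110; it finishes at 110 + 10 = minute 120.
D cannot begin until C (finishes minute 120). It runs from minute 120 to 120 + 15 = minute 135.

135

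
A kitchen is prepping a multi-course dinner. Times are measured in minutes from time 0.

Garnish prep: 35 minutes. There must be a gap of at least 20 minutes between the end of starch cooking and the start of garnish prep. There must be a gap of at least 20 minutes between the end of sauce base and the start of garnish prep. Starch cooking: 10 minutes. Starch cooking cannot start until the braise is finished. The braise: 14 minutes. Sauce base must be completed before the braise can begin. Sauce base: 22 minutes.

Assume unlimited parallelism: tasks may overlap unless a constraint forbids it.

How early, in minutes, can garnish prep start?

Sauce base has no prerequisites, so it starts at minute 0 and finishes at minute 22.
The braise cannot begin until sauce base (finishes minute 22). It runs from minute 22 to 22 + 14 = minute 36.
Starch cooking cannot begin until the braise (finishes minute 36). It runs from minute 36 to 36 + 10 = minute 46.
Garnish prep waits on starch cooking (finishes minute 46, plus 20-minute gap → minute 66); sauce base (finishes minute 22, plus 20-minute gap → minute 42). The latest of these is minute 66, which is the earliest garnish prep can start.

66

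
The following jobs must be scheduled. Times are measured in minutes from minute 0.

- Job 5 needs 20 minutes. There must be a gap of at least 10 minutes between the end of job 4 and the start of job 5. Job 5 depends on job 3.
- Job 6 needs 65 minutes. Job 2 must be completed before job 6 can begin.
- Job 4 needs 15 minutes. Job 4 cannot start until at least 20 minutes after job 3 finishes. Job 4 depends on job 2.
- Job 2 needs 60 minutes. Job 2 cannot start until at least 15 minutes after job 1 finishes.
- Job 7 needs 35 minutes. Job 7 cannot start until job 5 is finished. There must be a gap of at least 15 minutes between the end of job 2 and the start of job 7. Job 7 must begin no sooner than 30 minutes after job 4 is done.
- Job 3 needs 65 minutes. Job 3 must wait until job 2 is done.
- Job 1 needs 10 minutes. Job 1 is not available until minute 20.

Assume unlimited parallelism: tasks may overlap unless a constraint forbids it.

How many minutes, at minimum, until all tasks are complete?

Job 1 cannot begin until its own release at minute 20. It runs from minute 20 to 20 + 10 = minute 30.
After job 1 (finishes minute 30, plus 15-minute gap → minute 45), job 2 can start at minute 45 and finishes at minute 105.
Job 6 cannot begin until job 2 (finishes minute 105). It runs from minute 105 to 105 + 65 = minute 170.
After job 2 (finishes minute 105), job 3 can start at minute 105 and finishes at minute 170.
Job 4 has to wait for job 3 (finishes minute 170, plus 20-minute gap → minute 190); job 2 (finishes minute 105). The latest of these is minute 190, so job 4 runs minute 190 to 190 + 15 = minute 205.
Job 5 cannot start until job 4 (finishes minute 205, plus 10-minute gap → minute 215); job 3 (finishes minute 170). The controlling bound is minute 215, so job 5 finishes at 215 + 20 = minute 235.
For job 7: job 5 (finishes minute 235); job 2 (finishes minute 105, plus 15-minute gap → minute 120); job 4 (finishes minute 205, plus 30-minute gap → minute 235). Taking the maximum gives a start of minute 235, and it finishes at 235 + 35 = minute 270.
All tasks are finished once the last one completes. Finish times: Job 1 at 30, Job 2 at 105, Job 3 at 170, Job 4 at 205, Job 5 at 235, Job 6 at 170, Job 7 at 270. The latest is minute 270.

270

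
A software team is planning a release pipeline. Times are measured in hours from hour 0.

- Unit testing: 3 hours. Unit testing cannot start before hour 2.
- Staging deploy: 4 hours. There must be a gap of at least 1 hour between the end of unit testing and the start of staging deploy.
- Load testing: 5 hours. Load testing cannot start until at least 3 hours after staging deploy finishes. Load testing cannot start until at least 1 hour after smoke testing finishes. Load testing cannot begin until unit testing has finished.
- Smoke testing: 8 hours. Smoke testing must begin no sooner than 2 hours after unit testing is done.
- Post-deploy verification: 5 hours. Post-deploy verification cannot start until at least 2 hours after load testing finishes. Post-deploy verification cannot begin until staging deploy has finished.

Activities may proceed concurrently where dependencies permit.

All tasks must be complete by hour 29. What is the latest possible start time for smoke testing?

8

Nothing follows post-deploy verification; the deadline of hour 29 is its only limit. It must start by 29 − 5 = hour 24.
Load testing must finish before post-deploy verification (must start by hour 24, minus 2-hour gap → hour 22). With a 5-hour duration, load testing must start by 22 − 5 = hour 17.
Smoke testing feeds into load testing (must start by hour 17, minus 1-hour gap → hour 16); so smoke testing must finish by hour 16 and therefore start by hour 8.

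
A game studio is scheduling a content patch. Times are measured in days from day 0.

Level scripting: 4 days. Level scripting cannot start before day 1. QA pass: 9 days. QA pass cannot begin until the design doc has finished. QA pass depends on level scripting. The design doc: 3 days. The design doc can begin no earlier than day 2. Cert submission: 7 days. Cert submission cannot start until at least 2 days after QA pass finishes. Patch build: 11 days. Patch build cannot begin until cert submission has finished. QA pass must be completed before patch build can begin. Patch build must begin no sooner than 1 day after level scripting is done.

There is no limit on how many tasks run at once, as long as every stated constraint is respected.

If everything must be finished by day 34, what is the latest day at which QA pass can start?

5

Patch build must finish by day 34; it takes 11 days, so it must start by 34 − 11 = day 23.
Cert submission feeds into patch build (must start by day 23); so cert submission must finish by day 23 and therefore start by day 16.
QA pass must finish in time for cert submission (must start by day 16, minus 2-day gap → day 14); patch build (must start by day 23). The tightest is day 14, so QA pass must start by 14 − 9 = day 5.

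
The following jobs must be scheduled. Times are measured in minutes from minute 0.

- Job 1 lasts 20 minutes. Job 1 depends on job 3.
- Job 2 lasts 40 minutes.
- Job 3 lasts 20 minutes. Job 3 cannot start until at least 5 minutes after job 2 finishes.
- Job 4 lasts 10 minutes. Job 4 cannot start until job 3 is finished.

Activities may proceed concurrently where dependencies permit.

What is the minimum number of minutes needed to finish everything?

85

Nothing blocks job 2, so it runs from minute 0 to minute 40.
After job 2 (finishes minute 40, plus 5-minute gap → minute 45), job 3 can start at minute 45 and finishes at minute 65.
After job 3 (finishes minute 65), job 4 can start at minute 65 and finishes at minute 75.
Job 1 cannot begin until job 3 (finishes minute 65). It runs from minute 65 to 65 + 20 = minute 85.
All tasks are finished once the last one completes. Finish times: Job 1 at 85, Job 2 at 40, Job 3 at 65, Job 4 at 75. The latest is minute 85.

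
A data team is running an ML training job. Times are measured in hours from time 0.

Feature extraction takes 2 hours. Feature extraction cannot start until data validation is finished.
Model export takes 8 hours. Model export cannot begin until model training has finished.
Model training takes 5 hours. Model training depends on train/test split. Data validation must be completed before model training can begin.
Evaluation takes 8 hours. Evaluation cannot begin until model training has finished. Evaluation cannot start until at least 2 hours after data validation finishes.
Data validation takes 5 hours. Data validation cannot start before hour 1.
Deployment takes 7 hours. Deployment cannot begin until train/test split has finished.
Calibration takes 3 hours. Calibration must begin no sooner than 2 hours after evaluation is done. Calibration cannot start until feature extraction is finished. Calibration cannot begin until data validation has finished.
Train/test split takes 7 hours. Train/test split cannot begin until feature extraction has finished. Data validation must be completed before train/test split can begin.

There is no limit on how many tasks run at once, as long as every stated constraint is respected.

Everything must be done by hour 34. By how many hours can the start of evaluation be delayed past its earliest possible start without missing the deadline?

1

After its own release at hour 1, data validation can start at hour 1 and finishes at hour 6.
Feature extraction cannot begin until data validation (finishes hour 6). It runs from hour 6 to 6 + 2 = hour 8.
Train/test split has to wait for feature extraction (finishes hour 8); data validation (finishes hour 6). The latest of these is hour 8, so train/test split runs hour 8 to 8 + 7 = hour 15.
Model training needs all of train/test split (finishes hour 15); data validation (finishes hour 6). That puts its earliest start at hour 15; it finishes at 15 + 5 = hour 20.
For evaluation: model training (finishes hour 20); data validation (finishes hour 6, plus 2-hour gap → hour 8). Taking the maximum gives a start of hour 20, and it finishes at 20 + 8 = hour 28.

Working backward from the deadline:
To finish by hour 34, calibration (duration 3) must start no later than hour 31.
Evaluation has to be done before calibration (must start by hour 31, minus 2-hour gap → hour 29). That means finishing by hour 29, i.e. starting by 29 − 8 = hour 21.
So evaluation can start as early as hour 20 and as late as hour 21, giving 21 − 20 = 1 hour of slack.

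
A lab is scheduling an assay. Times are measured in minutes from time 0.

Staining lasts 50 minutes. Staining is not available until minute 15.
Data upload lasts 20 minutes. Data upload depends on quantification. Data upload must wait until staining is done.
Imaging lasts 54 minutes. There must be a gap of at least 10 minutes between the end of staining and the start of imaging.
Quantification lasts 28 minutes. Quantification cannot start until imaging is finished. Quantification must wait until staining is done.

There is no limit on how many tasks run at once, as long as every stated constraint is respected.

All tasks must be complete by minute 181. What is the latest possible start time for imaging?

79

Data upload has no dependents, so it just needs to finish by minute 181. Starting by 181 − 20 = minute 161 achieves that.
Quantification must finish before data upload (must start by minute 161). With a 28-minute duration, quantification must start by 161 − 28 = minute 133.
Since quantification (must start by minute 133) depends on it, imaging must finish by minute 133. Backing off its 54-minute duration gives a latest start of minute 79.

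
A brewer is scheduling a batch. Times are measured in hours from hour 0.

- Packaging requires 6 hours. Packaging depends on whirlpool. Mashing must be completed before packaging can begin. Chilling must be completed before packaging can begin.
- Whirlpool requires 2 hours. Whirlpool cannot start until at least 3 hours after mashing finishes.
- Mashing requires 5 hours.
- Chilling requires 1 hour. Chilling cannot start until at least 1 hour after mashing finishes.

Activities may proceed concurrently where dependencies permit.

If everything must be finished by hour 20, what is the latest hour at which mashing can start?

4

Nothing follows packaging; the deadline of hour 20 is its only limit. It must start by 20 − 6 = hour 14.
Whirlpool has to be done before packaging (must start by hour 14). That means finishing by hour 14, i.e. starting by 14 − 2 = hour 12.
Since packaging (must start by hour 14) depends on it, chilling must finish by hour 14. Backing off its 1-hour duration gives a latest start of hour 13.
Mashing feeds whirlpool (must start by hour 12, minus 3-hour gap → hour 9); chilling (must start by hour 13, minus 1-hour gap → hour 12); packaging (must start by hour 14). Taking the minimum, mashing must finish by hour 9 and start by 9 − 5 = hour 4.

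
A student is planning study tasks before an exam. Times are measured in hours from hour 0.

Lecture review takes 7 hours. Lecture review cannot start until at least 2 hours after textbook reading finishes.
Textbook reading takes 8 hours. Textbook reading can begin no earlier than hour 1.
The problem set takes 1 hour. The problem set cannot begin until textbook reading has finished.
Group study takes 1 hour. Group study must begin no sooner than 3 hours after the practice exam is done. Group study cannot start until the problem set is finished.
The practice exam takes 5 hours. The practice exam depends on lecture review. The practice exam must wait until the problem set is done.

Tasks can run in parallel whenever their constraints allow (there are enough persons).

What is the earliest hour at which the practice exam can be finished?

Textbook reading cannot begin until its own release at hour 1. It runs from hour 1 to 1 + 8 = hour 9.
The problem set cannot begin until textbook reading (finishes hour 9). It runs from hour 9 to 9 + 1 = hour 10.
Lecture review waits on textbook reading (finishes hour 9, plus 2-hour gap → hour 11), so it starts at hour 11 and finishes at 11 + 7 = hour 18.
The practice exam has to wait for lecture review (finishes hour 18); the problem set (finishes hour 10). The latest of these is hour 18, so the practice exam runs hour 18 to 18 + 5 = hour 23.

23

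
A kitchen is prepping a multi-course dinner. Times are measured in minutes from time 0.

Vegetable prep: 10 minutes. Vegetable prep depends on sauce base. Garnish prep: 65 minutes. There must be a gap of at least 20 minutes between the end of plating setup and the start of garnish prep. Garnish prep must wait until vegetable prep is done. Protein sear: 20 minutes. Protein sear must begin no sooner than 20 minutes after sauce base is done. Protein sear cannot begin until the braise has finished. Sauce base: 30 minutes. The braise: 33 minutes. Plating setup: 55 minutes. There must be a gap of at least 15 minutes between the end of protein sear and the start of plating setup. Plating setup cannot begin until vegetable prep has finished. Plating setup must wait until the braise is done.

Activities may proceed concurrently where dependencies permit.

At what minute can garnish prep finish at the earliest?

225

The braise has no prerequisites, so it starts at minute 0 and finishes at minute 33.
Nothing blocks sauce base, so it runs from minute 0 to minute 30.
After sauce base (finishes minute 30), vegetable prep can start at minute 30 and finishes at minute 40.
Protein sear has to wait for sauce base (finishes minute 30, plus 20-minute gap → minute 50); the braise (finishes minute 33). The latest of these is minute 50, so protein sear runs minute 50 to 50 + 20 = minute 70.
Plating setup cannot start until protein sear (finishes minute 70, plus 15-minute gap → minute 85); vegetable prep (finishes minute 40); the braise (finishes minute 33). The controlling bound is minute 85, so plating setup finishes at 85 + 55 = minute 140.
Garnish prep cannot start until plating setup (finishes minute 140, plus 20-minute gap → minute 160); vegetable prep (finishes minute 40). The controlling bound is minute 160, so garnish prep finishes at 160 + 65 = minute 225.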